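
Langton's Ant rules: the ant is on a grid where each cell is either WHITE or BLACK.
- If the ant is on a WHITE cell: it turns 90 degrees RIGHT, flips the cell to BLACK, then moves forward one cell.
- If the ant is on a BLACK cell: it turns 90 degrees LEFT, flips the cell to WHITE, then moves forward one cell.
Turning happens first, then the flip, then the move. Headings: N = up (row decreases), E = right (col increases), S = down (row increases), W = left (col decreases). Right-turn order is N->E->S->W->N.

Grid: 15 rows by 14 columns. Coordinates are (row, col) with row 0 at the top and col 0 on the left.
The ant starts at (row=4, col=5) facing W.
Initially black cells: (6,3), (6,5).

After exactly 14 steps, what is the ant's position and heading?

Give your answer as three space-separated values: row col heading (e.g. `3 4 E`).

Answer: 7 4 W

Derivation:
Step 1: on WHITE (4,5): turn R to N, flip to black, move to (3,5). |black|=3
Step 2: on WHITE (3,5): turn R to E, flip to black, move to (3,6). |black|=4
Step 3: on WHITE (3,6): turn R to S, flip to black, move to (4,6). |black|=5
Step 4: on WHITE (4,6): turn R to W, flip to black, move to (4,5). |black|=6
Step 5: on BLACK (4,5): turn L to S, flip to white, move to (5,5). |black|=5
Step 6: on WHITE (5,5): turn R to W, flip to black, move to (5,4). |black|=6
Step 7: on WHITE (5,4): turn R to N, flip to black, move to (4,4). |black|=7
Step 8: on WHITE (4,4): turn R to E, flip to black, move to (4,5). |black|=8
Step 9: on WHITE (4,5): turn R to S, flip to black, move to (5,5). |black|=9
Step 10: on BLACK (5,5): turn L to E, flip to white, move to (5,6). |black|=8
Step 11: on WHITE (5,6): turn R to S, flip to black, move to (6,6). |black|=9
Step 12: on WHITE (6,6): turn R to W, flip to black, move to (6,5). |black|=10
Step 13: on BLACK (6,5): turn L to S, flip to white, move to (7,5). |black|=9
Step 14: on WHITE (7,5): turn R to W, flip to black, move to (7,4). |black|=10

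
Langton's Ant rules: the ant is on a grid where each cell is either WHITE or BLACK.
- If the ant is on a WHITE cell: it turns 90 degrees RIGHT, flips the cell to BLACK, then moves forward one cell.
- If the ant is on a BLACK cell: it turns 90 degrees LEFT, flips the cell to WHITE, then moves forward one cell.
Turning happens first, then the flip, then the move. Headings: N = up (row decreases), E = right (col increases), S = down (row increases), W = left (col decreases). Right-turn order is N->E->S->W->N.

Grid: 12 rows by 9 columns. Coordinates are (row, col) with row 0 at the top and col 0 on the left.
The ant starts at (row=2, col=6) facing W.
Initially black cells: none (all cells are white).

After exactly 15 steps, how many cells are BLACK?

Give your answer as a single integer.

Answer: 9

Derivation:
Step 1: on WHITE (2,6): turn R to N, flip to black, move to (1,6). |black|=1
Step 2: on WHITE (1,6): turn R to E, flip to black, move to (1,7). |black|=2
Step 3: on WHITE (1,7): turn R to S, flip to black, move to (2,7). |black|=3
Step 4: on WHITE (2,7): turn R to W, flip to black, move to (2,6). |black|=4
Step 5: on BLACK (2,6): turn L to S, flip to white, move to (3,6). |black|=3
Step 6: on WHITE (3,6): turn R to W, flip to black, move to (3,5). |black|=4
Step 7: on WHITE (3,5): turn R to N, flip to black, move to (2,5). |black|=5
Step 8: on WHITE (2,5): turn R to E, flip to black, move to (2,6). |black|=6
Step 9: on WHITE (2,6): turn R to S, flip to black, move to (3,6). |black|=7
Step 10: on BLACK (3,6): turn L to E, flip to white, move to (3,7). |black|=6
Step 11: on WHITE (3,7): turn R to S, flip to black, move to (4,7). |black|=7
Step 12: on WHITE (4,7): turn R to W, flip to black, move to (4,6). |black|=8
Step 13: on WHITE (4,6): turn R to N, flip to black, move to (3,6). |black|=9
Step 14: on WHITE (3,6): turn R to E, flip to black, move to (3,7). |black|=10
Step 15: on BLACK (3,7): turn L to N, flip to white, move to (2,7). |black|=9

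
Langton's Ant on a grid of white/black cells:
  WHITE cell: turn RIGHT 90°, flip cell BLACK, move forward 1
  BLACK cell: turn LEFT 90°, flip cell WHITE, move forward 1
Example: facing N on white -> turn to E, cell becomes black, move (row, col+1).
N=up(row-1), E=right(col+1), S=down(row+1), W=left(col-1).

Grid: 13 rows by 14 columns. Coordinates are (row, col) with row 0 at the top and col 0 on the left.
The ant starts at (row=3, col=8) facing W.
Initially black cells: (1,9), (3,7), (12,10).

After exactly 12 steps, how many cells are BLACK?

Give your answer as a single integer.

Step 1: on WHITE (3,8): turn R to N, flip to black, move to (2,8). |black|=4
Step 2: on WHITE (2,8): turn R to E, flip to black, move to (2,9). |black|=5
Step 3: on WHITE (2,9): turn R to S, flip to black, move to (3,9). |black|=6
Step 4: on WHITE (3,9): turn R to W, flip to black, move to (3,8). |black|=7
Step 5: on BLACK (3,8): turn L to S, flip to white, move to (4,8). |black|=6
Step 6: on WHITE (4,8): turn R to W, flip to black, move to (4,7). |black|=7
Step 7: on WHITE (4,7): turn R to N, flip to black, move to (3,7). |black|=8
Step 8: on BLACK (3,7): turn L to W, flip to white, move to (3,6). |black|=7
Step 9: on WHITE (3,6): turn R to N, flip to black, move to (2,6). |black|=8
Step 10: on WHITE (2,6): turn R to E, flip to black, move to (2,7). |black|=9
Step 11: on WHITE (2,7): turn R to S, flip to black, move to (3,7). |black|=10
Step 12: on WHITE (3,7): turn R to W, flip to black, move to (3,6). |black|=11

Answer: 11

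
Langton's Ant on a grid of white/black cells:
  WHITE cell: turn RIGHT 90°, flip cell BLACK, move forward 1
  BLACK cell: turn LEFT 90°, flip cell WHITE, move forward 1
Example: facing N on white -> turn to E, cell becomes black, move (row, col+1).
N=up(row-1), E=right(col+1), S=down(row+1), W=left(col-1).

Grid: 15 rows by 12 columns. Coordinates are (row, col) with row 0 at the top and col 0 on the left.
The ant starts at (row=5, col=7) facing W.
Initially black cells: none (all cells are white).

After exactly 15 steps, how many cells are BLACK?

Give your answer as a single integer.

Answer: 9

Derivation:
Step 1: on WHITE (5,7): turn R to N, flip to black, move to (4,7). |black|=1
Step 2: on WHITE (4,7): turn R to E, flip to black, move to (4,8). |black|=2
Step 3: on WHITE (4,8): turn R to S, flip to black, move to (5,8). |black|=3
Step 4: on WHITE (5,8): turn R to W, flip to black, move to (5,7). |black|=4
Step 5: on BLACK (5,7): turn L to S, flip to white, move to (6,7). |black|=3
Step 6: on WHITE (6,7): turn R to W, flip to black, move to (6,6). |black|=4
Step 7: on WHITE (6,6): turn R to N, flip to black, move to (5,6). |black|=5
Step 8: on WHITE (5,6): turn R to E, flip to black, move to (5,7). |black|=6
Step 9: on WHITE (5,7): turn R to S, flip to black, move to (6,7). |black|=7
Step 10: on BLACK (6,7): turn L to E, flip to white, move to (6,8). |black|=6
Step 11: on WHITE (6,8): turn R to S, flip to black, move to (7,8). |black|=7
Step 12: on WHITE (7,8): turn R to W, flip to black, move to (7,7). |black|=8
Step 13: on WHITE (7,7): turn R to N, flip to black, move to (6,7). |black|=9
Step 14: on WHITE (6,7): turn R to E, flip to black, move to (6,8). |black|=10
Step 15: on BLACK (6,8): turn L to N, flip to white, move to (5,8). |black|=9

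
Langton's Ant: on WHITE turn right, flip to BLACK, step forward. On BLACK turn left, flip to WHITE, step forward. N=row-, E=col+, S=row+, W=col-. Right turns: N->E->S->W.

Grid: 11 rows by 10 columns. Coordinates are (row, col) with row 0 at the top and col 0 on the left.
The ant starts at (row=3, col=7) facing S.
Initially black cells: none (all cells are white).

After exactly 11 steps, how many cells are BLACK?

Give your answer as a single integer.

Step 1: on WHITE (3,7): turn R to W, flip to black, move to (3,6). |black|=1
Step 2: on WHITE (3,6): turn R to N, flip to black, move to (2,6). |black|=2
Step 3: on WHITE (2,6): turn R to E, flip to black, move to (2,7). |black|=3
Step 4: on WHITE (2,7): turn R to S, flip to black, move to (3,7). |black|=4
Step 5: on BLACK (3,7): turn L to E, flip to white, move to (3,8). |black|=3
Step 6: on WHITE (3,8): turn R to S, flip to black, move to (4,8). |black|=4
Step 7: on WHITE (4,8): turn R to W, flip to black, move to (4,7). |black|=5
Step 8: on WHITE (4,7): turn R to N, flip to black, move to (3,7). |black|=6
Step 9: on WHITE (3,7): turn R to E, flip to black, move to (3,8). |black|=7
Step 10: on BLACK (3,8): turn L to N, flip to white, move to (2,8). |black|=6
Step 11: on WHITE (2,8): turn R to E, flip to black, move to (2,9). |black|=7

Answer: 7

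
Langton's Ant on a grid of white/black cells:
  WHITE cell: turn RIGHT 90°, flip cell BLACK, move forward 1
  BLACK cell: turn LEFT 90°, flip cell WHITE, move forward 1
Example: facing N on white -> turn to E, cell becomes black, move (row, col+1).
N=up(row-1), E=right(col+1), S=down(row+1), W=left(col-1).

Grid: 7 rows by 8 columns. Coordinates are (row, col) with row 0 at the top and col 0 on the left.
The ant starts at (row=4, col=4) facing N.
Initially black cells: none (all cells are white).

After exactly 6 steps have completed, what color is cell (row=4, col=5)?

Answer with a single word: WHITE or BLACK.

Step 1: on WHITE (4,4): turn R to E, flip to black, move to (4,5). |black|=1
Step 2: on WHITE (4,5): turn R to S, flip to black, move to (5,5). |black|=2
Step 3: on WHITE (5,5): turn R to W, flip to black, move to (5,4). |black|=3
Step 4: on WHITE (5,4): turn R to N, flip to black, move to (4,4). |black|=4
Step 5: on BLACK (4,4): turn L to W, flip to white, move to (4,3). |black|=3
Step 6: on WHITE (4,3): turn R to N, flip to black, move to (3,3). |black|=4

Answer: BLACK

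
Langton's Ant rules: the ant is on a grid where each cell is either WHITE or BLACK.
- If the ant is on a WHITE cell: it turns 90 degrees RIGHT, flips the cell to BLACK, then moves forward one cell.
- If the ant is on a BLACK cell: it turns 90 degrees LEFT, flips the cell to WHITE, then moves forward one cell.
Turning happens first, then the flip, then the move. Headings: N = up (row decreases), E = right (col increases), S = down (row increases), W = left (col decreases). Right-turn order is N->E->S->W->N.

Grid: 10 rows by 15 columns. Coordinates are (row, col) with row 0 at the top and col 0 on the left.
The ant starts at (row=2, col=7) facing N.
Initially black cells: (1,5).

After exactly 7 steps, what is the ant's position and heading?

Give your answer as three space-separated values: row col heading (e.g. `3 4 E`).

Answer: 1 7 E

Derivation:
Step 1: on WHITE (2,7): turn R to E, flip to black, move to (2,8). |black|=2
Step 2: on WHITE (2,8): turn R to S, flip to black, move to (3,8). |black|=3
Step 3: on WHITE (3,8): turn R to W, flip to black, move to (3,7). |black|=4
Step 4: on WHITE (3,7): turn R to N, flip to black, move to (2,7). |black|=5
Step 5: on BLACK (2,7): turn L to W, flip to white, move to (2,6). |black|=4
Step 6: on WHITE (2,6): turn R to N, flip to black, move to (1,6). |black|=5
Step 7: on WHITE (1,6): turn R to E, flip to black, move to (1,7). |black|=6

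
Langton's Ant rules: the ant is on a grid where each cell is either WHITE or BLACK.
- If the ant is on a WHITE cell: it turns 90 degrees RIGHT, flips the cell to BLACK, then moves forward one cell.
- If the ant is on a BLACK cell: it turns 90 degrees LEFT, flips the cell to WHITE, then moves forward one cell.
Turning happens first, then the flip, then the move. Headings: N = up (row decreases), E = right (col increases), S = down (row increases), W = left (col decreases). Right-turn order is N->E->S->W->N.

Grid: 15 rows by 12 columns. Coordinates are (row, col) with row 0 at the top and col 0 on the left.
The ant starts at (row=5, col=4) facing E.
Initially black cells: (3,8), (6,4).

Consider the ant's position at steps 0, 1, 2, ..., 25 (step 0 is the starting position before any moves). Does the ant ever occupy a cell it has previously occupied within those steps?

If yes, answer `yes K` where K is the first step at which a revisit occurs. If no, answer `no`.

Step 1: on WHITE (5,4): turn R to S, flip to black, move to (6,4). |black|=3 — new cell
Step 2: on BLACK (6,4): turn L to E, flip to white, move to (6,5). |black|=2 — new cell
Step 3: on WHITE (6,5): turn R to S, flip to black, move to (7,5). |black|=3 — new cell
Step 4: on WHITE (7,5): turn R to W, flip to black, move to (7,4). |black|=4 — new cell
Step 5: on WHITE (7,4): turn R to N, flip to black, move to (6,4). |black|=5 — REVISIT

Answer: yes 5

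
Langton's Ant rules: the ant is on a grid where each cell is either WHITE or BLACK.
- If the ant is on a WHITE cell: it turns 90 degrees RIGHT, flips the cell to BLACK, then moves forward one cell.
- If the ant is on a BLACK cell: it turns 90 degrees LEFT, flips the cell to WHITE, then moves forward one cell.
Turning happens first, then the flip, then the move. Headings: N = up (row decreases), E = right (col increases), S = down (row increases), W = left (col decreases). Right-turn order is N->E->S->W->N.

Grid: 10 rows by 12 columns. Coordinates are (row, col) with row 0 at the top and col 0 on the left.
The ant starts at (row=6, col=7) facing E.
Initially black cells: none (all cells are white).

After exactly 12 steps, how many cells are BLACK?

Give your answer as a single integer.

Answer: 8

Derivation:
Step 1: on WHITE (6,7): turn R to S, flip to black, move to (7,7). |black|=1
Step 2: on WHITE (7,7): turn R to W, flip to black, move to (7,6). |black|=2
Step 3: on WHITE (7,6): turn R to N, flip to black, move to (6,6). |black|=3
Step 4: on WHITE (6,6): turn R to E, flip to black, move to (6,7). |black|=4
Step 5: on BLACK (6,7): turn L to N, flip to white, move to (5,7). |black|=3
Step 6: on WHITE (5,7): turn R to E, flip to black, move to (5,8). |black|=4
Step 7: on WHITE (5,8): turn R to S, flip to black, move to (6,8). |black|=5
Step 8: on WHITE (6,8): turn R to W, flip to black, move to (6,7). |black|=6
Step 9: on WHITE (6,7): turn R to N, flip to black, move to (5,7). |black|=7
Step 10: on BLACK (5,7): turn L to W, flip to white, move to (5,6). |black|=6
Step 11: on WHITE (5,6): turn R to N, flip to black, move to (4,6). |black|=7
Step 12: on WHITE (4,6): turn R to E, flip to black, move to (4,7). |black|=8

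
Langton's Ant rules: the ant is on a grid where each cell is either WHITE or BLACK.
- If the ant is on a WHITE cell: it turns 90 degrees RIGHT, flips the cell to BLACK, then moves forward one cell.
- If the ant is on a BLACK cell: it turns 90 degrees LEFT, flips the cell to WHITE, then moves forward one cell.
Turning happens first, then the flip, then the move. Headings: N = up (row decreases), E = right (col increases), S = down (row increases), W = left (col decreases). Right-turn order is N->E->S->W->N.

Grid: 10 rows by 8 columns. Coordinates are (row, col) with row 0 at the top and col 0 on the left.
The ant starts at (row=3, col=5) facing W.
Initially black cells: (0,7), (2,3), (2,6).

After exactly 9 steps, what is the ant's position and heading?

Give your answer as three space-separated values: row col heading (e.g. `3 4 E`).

Answer: 0 5 N

Derivation:
Step 1: on WHITE (3,5): turn R to N, flip to black, move to (2,5). |black|=4
Step 2: on WHITE (2,5): turn R to E, flip to black, move to (2,6). |black|=5
Step 3: on BLACK (2,6): turn L to N, flip to white, move to (1,6). |black|=4
Step 4: on WHITE (1,6): turn R to E, flip to black, move to (1,7). |black|=5
Step 5: on WHITE (1,7): turn R to S, flip to black, move to (2,7). |black|=6
Step 6: on WHITE (2,7): turn R to W, flip to black, move to (2,6). |black|=7
Step 7: on WHITE (2,6): turn R to N, flip to black, move to (1,6). |black|=8
Step 8: on BLACK (1,6): turn L to W, flip to white, move to (1,5). |black|=7
Step 9: on WHITE (1,5): turn R to N, flip to black, move to (0,5). |black|=8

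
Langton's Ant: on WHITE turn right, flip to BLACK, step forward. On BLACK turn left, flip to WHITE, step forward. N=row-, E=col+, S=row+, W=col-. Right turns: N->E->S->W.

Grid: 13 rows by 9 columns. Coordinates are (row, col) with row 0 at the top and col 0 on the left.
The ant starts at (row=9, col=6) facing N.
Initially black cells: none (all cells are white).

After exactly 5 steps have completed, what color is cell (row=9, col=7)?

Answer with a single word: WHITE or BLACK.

Answer: BLACK

Derivation:
Step 1: on WHITE (9,6): turn R to E, flip to black, move to (9,7). |black|=1
Step 2: on WHITE (9,7): turn R to S, flip to black, move to (10,7). |black|=2
Step 3: on WHITE (10,7): turn R to W, flip to black, move to (10,6). |black|=3
Step 4: on WHITE (10,6): turn R to N, flip to black, move to (9,6). |black|=4
Step 5: on BLACK (9,6): turn L to W, flip to white, move to (9,5). |black|=3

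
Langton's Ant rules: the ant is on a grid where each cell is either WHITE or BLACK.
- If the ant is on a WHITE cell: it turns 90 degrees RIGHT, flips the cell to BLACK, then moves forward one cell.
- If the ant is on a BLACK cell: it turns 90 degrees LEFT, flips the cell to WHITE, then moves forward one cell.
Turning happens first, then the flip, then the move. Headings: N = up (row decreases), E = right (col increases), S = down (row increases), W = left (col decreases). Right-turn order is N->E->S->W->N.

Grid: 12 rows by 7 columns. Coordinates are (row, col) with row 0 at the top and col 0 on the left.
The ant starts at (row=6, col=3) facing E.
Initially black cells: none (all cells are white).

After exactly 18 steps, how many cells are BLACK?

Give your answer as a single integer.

Answer: 6

Derivation:
Step 1: on WHITE (6,3): turn R to S, flip to black, move to (7,3). |black|=1
Step 2: on WHITE (7,3): turn R to W, flip to black, move to (7,2). |black|=2
Step 3: on WHITE (7,2): turn R to N, flip to black, move to (6,2). |black|=3
Step 4: on WHITE (6,2): turn R to E, flip to black, move to (6,3). |black|=4
Step 5: on BLACK (6,3): turn L to N, flip to white, move to (5,3). |black|=3
Step 6: on WHITE (5,3): turn R to E, flip to black, move to (5,4). |black|=4
Step 7: on WHITE (5,4): turn R to S, flip to black, move to (6,4). |black|=5
Step 8: on WHITE (6,4): turn R to W, flip to black, move to (6,3). |black|=6
Step 9: on WHITE (6,3): turn R to N, flip to black, move to (5,3). |black|=7
Step 10: on BLACK (5,3): turn L to W, flip to white, move to (5,2). |black|=6
Step 11: on WHITE (5,2): turn R to N, flip to black, move to (4,2). |black|=7
Step 12: on WHITE (4,2): turn R to E, flip to black, move to (4,3). |black|=8
Step 13: on WHITE (4,3): turn R to S, flip to black, move to (5,3). |black|=9
Step 14: on WHITE (5,3): turn R to W, flip to black, move to (5,2). |black|=10
Step 15: on BLACK (5,2): turn L to S, flip to white, move to (6,2). |black|=9
Step 16: on BLACK (6,2): turn L to E, flip to white, move to (6,3). |black|=8
Step 17: on BLACK (6,3): turn L to N, flip to white, move to (5,3). |black|=7
Step 18: on BLACK (5,3): turn L to W, flip to white, move to (5,2). |black|=6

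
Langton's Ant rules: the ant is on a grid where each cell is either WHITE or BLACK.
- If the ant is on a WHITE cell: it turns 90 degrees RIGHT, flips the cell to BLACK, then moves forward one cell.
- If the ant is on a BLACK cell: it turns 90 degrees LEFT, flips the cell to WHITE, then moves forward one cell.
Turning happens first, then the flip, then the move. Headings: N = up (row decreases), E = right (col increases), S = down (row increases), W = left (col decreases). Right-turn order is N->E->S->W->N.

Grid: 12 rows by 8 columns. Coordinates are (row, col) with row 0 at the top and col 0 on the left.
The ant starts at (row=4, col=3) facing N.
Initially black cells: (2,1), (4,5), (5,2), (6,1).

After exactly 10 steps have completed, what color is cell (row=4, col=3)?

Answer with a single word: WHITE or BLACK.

Step 1: on WHITE (4,3): turn R to E, flip to black, move to (4,4). |black|=5
Step 2: on WHITE (4,4): turn R to S, flip to black, move to (5,4). |black|=6
Step 3: on WHITE (5,4): turn R to W, flip to black, move to (5,3). |black|=7
Step 4: on WHITE (5,3): turn R to N, flip to black, move to (4,3). |black|=8
Step 5: on BLACK (4,3): turn L to W, flip to white, move to (4,2). |black|=7
Step 6: on WHITE (4,2): turn R to N, flip to black, move to (3,2). |black|=8
Step 7: on WHITE (3,2): turn R to E, flip to black, move to (3,3). |black|=9
Step 8: on WHITE (3,3): turn R to S, flip to black, move to (4,3). |black|=10
Step 9: on WHITE (4,3): turn R to W, flip to black, move to (4,2). |black|=11
Step 10: on BLACK (4,2): turn L to S, flip to white, move to (5,2). |black|=10

Answer: BLACK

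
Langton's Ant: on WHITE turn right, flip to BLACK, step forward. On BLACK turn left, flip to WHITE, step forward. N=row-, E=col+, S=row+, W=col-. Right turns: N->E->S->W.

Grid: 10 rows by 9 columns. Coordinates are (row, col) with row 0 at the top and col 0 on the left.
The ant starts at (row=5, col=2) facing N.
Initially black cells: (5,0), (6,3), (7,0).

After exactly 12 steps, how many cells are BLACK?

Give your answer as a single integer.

Answer: 11

Derivation:
Step 1: on WHITE (5,2): turn R to E, flip to black, move to (5,3). |black|=4
Step 2: on WHITE (5,3): turn R to S, flip to black, move to (6,3). |black|=5
Step 3: on BLACK (6,3): turn L to E, flip to white, move to (6,4). |black|=4
Step 4: on WHITE (6,4): turn R to S, flip to black, move to (7,4). |black|=5
Step 5: on WHITE (7,4): turn R to W, flip to black, move to (7,3). |black|=6
Step 6: on WHITE (7,3): turn R to N, flip to black, move to (6,3). |black|=7
Step 7: on WHITE (6,3): turn R to E, flip to black, move to (6,4). |black|=8
Step 8: on BLACK (6,4): turn L to N, flip to white, move to (5,4). |black|=7
Step 9: on WHITE (5,4): turn R to E, flip to black, move to (5,5). |black|=8
Step 10: on WHITE (5,5): turn R to S, flip to black, move to (6,5). |black|=9
Step 11: on WHITE (6,5): turn R to W, flip to black, move to (6,4). |black|=10
Step 12: on WHITE (6,4): turn R to N, flip to black, move to (5,4). |black|=11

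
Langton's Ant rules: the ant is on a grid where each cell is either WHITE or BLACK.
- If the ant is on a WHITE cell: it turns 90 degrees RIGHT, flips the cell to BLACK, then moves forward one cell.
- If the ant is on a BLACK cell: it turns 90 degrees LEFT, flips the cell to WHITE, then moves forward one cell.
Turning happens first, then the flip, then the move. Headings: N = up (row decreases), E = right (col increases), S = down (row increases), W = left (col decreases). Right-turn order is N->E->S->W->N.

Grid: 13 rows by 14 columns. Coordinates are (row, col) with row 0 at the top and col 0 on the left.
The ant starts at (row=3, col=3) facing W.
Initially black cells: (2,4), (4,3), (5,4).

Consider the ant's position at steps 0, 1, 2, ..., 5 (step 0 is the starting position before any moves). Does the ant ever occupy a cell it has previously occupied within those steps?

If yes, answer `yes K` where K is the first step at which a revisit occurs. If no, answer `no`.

Answer: no

Derivation:
Step 1: on WHITE (3,3): turn R to N, flip to black, move to (2,3). |black|=4 — new cell
Step 2: on WHITE (2,3): turn R to E, flip to black, move to (2,4). |black|=5 — new cell
Step 3: on BLACK (2,4): turn L to N, flip to white, move to (1,4). |black|=4 — new cell
Step 4: on WHITE (1,4): turn R to E, flip to black, move to (1,5). |black|=5 — new cell
Step 5: on WHITE (1,5): turn R to S, flip to black, move to (2,5). |black|=6 — new cell
No revisit within 5 steps.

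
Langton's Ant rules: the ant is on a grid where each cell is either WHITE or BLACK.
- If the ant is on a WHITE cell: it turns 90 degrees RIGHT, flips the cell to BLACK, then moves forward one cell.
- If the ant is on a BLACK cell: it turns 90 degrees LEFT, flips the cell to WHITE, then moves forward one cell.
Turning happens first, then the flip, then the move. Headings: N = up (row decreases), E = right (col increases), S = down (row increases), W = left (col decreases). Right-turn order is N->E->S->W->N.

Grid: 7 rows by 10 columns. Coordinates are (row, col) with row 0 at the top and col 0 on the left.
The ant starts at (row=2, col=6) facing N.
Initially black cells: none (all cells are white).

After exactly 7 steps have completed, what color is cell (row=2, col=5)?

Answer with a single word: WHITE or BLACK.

Answer: BLACK

Derivation:
Step 1: on WHITE (2,6): turn R to E, flip to black, move to (2,7). |black|=1
Step 2: on WHITE (2,7): turn R to S, flip to black, move to (3,7). |black|=2
Step 3: on WHITE (3,7): turn R to W, flip to black, move to (3,6). |black|=3
Step 4: on WHITE (3,6): turn R to N, flip to black, move to (2,6). |black|=4
Step 5: on BLACK (2,6): turn L to W, flip to white, move to (2,5). |black|=3
Step 6: on WHITE (2,5): turn R to N, flip to black, move to (1,5). |black|=4
Step 7: on WHITE (1,5): turn R to E, flip to black, move to (1,6). |black|=5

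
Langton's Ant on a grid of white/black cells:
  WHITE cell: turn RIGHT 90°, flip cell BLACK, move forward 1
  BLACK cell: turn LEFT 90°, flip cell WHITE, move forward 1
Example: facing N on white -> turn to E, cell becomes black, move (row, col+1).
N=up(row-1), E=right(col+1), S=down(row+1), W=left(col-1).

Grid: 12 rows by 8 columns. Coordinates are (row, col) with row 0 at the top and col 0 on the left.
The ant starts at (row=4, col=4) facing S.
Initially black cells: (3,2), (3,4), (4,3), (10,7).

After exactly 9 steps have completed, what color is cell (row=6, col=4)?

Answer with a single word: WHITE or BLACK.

Answer: BLACK

Derivation:
Step 1: on WHITE (4,4): turn R to W, flip to black, move to (4,3). |black|=5
Step 2: on BLACK (4,3): turn L to S, flip to white, move to (5,3). |black|=4
Step 3: on WHITE (5,3): turn R to W, flip to black, move to (5,2). |black|=5
Step 4: on WHITE (5,2): turn R to N, flip to black, move to (4,2). |black|=6
Step 5: on WHITE (4,2): turn R to E, flip to black, move to (4,3). |black|=7
Step 6: on WHITE (4,3): turn R to S, flip to black, move to (5,3). |black|=8
Step 7: on BLACK (5,3): turn L to E, flip to white, move to (5,4). |black|=7
Step 8: on WHITE (5,4): turn R to S, flip to black, move to (6,4). |black|=8
Step 9: on WHITE (6,4): turn R to W, flip to black, move to (6,3). |black|=9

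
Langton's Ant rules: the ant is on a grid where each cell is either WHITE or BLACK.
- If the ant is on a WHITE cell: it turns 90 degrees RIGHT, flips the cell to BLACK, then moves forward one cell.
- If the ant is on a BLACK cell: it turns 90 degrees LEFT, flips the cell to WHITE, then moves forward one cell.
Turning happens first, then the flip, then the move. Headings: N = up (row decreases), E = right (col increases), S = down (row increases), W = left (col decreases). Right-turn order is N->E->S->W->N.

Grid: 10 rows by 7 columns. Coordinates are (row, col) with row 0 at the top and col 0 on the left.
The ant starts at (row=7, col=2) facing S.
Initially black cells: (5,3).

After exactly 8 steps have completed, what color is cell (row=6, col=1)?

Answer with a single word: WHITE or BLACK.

Step 1: on WHITE (7,2): turn R to W, flip to black, move to (7,1). |black|=2
Step 2: on WHITE (7,1): turn R to N, flip to black, move to (6,1). |black|=3
Step 3: on WHITE (6,1): turn R to E, flip to black, move to (6,2). |black|=4
Step 4: on WHITE (6,2): turn R to S, flip to black, move to (7,2). |black|=5
Step 5: on BLACK (7,2): turn L to E, flip to white, move to (7,3). |black|=4
Step 6: on WHITE (7,3): turn R to S, flip to black, move to (8,3). |black|=5
Step 7: on WHITE (8,3): turn R to W, flip to black, move to (8,2). |black|=6
Step 8: on WHITE (8,2): turn R to N, flip to black, move to (7,2). |black|=7

Answer: BLACK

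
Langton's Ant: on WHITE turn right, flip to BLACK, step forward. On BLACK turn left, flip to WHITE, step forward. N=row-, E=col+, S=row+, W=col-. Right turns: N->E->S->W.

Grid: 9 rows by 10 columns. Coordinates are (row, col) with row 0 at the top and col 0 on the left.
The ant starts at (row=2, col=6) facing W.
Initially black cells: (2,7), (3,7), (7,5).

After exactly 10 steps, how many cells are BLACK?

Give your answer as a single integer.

Step 1: on WHITE (2,6): turn R to N, flip to black, move to (1,6). |black|=4
Step 2: on WHITE (1,6): turn R to E, flip to black, move to (1,7). |black|=5
Step 3: on WHITE (1,7): turn R to S, flip to black, move to (2,7). |black|=6
Step 4: on BLACK (2,7): turn L to E, flip to white, move to (2,8). |black|=5
Step 5: on WHITE (2,8): turn R to S, flip to black, move to (3,8). |black|=6
Step 6: on WHITE (3,8): turn R to W, flip to black, move to (3,7). |black|=7
Step 7: on BLACK (3,7): turn L to S, flip to white, move to (4,7). |black|=6
Step 8: on WHITE (4,7): turn R to W, flip to black, move to (4,6). |black|=7
Step 9: on WHITE (4,6): turn R to N, flip to black, move to (3,6). |black|=8
Step 10: on WHITE (3,6): turn R to E, flip to black, move to (3,7). |black|=9

Answer: 9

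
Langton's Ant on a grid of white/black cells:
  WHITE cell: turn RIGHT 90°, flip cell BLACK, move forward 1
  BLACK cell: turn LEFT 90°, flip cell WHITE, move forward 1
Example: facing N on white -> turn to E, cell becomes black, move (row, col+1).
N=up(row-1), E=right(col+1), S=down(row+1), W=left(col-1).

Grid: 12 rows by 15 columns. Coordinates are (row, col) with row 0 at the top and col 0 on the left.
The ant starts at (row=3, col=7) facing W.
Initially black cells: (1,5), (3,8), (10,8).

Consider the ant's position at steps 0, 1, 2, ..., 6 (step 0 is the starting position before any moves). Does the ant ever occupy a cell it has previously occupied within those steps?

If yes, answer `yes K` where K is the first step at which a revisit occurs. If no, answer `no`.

Answer: no

Derivation:
Step 1: on WHITE (3,7): turn R to N, flip to black, move to (2,7). |black|=4 — new cell
Step 2: on WHITE (2,7): turn R to E, flip to black, move to (2,8). |black|=5 — new cell
Step 3: on WHITE (2,8): turn R to S, flip to black, move to (3,8). |black|=6 — new cell
Step 4: on BLACK (3,8): turn L to E, flip to white, move to (3,9). |black|=5 — new cell
Step 5: on WHITE (3,9): turn R to S, flip to black, move to (4,9). |black|=6 — new cell
Step 6: on WHITE (4,9): turn R to W, flip to black, move to (4,8). |black|=7 — new cell
No revisit within 6 steps.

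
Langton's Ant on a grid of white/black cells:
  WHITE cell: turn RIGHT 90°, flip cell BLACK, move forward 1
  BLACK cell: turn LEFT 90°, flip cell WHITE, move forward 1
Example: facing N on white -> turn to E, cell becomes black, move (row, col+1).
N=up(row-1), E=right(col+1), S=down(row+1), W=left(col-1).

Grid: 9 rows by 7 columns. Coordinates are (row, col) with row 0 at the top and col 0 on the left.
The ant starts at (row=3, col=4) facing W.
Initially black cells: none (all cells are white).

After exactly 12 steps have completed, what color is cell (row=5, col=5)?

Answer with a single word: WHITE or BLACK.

Step 1: on WHITE (3,4): turn R to N, flip to black, move to (2,4). |black|=1
Step 2: on WHITE (2,4): turn R to E, flip to black, move to (2,5). |black|=2
Step 3: on WHITE (2,5): turn R to S, flip to black, move to (3,5). |black|=3
Step 4: on WHITE (3,5): turn R to W, flip to black, move to (3,4). |black|=4
Step 5: on BLACK (3,4): turn L to S, flip to white, move to (4,4). |black|=3
Step 6: on WHITE (4,4): turn R to W, flip to black, move to (4,3). |black|=4
Step 7: on WHITE (4,3): turn R to N, flip to black, move to (3,3). |black|=5
Step 8: on WHITE (3,3): turn R to E, flip to black, move to (3,4). |black|=6
Step 9: on WHITE (3,4): turn R to S, flip to black, move to (4,4). |black|=7
Step 10: on BLACK (4,4): turn L to E, flip to white, move to (4,5). |black|=6
Step 11: on WHITE (4,5): turn R to S, flip to black, move to (5,5). |black|=7
Step 12: on WHITE (5,5): turn R to W, flip to black, move to (5,4). |black|=8

Answer: BLACK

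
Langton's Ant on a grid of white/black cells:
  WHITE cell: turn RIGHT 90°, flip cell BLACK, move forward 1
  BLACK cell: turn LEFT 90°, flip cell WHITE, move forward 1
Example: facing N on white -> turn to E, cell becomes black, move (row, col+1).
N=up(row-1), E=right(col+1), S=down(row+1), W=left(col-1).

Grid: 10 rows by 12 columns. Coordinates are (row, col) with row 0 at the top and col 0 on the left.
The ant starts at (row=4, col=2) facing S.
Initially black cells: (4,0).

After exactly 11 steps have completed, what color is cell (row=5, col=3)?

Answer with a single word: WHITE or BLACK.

Answer: BLACK

Derivation:
Step 1: on WHITE (4,2): turn R to W, flip to black, move to (4,1). |black|=2
Step 2: on WHITE (4,1): turn R to N, flip to black, move to (3,1). |black|=3
Step 3: on WHITE (3,1): turn R to E, flip to black, move to (3,2). |black|=4
Step 4: on WHITE (3,2): turn R to S, flip to black, move to (4,2). |black|=5
Step 5: on BLACK (4,2): turn L to E, flip to white, move to (4,3). |black|=4
Step 6: on WHITE (4,3): turn R to S, flip to black, move to (5,3). |black|=5
Step 7: on WHITE (5,3): turn R to W, flip to black, move to (5,2). |black|=6
Step 8: on WHITE (5,2): turn R to N, flip to black, move to (4,2). |black|=7
Step 9: on WHITE (4,2): turn R to E, flip to black, move to (4,3). |black|=8
Step 10: on BLACK (4,3): turn L to N, flip to white, move to (3,3). |black|=7
Step 11: on WHITE (3,3): turn R to E, flip to black, move to (3,4). |black|=8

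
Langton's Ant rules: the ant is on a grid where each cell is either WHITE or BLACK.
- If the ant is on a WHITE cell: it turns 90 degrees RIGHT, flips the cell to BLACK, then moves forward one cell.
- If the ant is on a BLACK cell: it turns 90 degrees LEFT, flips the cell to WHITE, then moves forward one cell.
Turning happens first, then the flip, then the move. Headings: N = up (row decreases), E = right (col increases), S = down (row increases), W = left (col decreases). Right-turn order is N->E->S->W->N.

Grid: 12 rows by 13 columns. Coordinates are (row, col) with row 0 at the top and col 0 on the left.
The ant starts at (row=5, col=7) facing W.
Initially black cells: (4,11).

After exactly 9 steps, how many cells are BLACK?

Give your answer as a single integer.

Step 1: on WHITE (5,7): turn R to N, flip to black, move to (4,7). |black|=2
Step 2: on WHITE (4,7): turn R to E, flip to black, move to (4,8). |black|=3
Step 3: on WHITE (4,8): turn R to S, flip to black, move to (5,8). |black|=4
Step 4: on WHITE (5,8): turn R to W, flip to black, move to (5,7). |black|=5
Step 5: on BLACK (5,7): turn L to S, flip to white, move to (6,7). |black|=4
Step 6: on WHITE (6,7): turn R to W, flip to black, move to (6,6). |black|=5
Step 7: on WHITE (6,6): turn R to N, flip to black, move to (5,6). |black|=6
Step 8: on WHITE (5,6): turn R to E, flip to black, move to (5,7). |black|=7
Step 9: on WHITE (5,7): turn R to S, flip to black, move to (6,7). |black|=8

Answer: 8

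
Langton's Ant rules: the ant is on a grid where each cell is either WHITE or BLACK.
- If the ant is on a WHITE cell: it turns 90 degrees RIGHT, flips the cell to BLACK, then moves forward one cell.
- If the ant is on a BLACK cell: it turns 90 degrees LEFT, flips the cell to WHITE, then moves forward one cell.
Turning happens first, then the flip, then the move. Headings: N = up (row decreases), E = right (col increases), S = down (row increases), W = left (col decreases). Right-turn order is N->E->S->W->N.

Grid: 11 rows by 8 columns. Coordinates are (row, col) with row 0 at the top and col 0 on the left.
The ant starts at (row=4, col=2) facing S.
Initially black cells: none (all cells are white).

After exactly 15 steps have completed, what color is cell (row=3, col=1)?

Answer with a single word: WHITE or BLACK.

Step 1: on WHITE (4,2): turn R to W, flip to black, move to (4,1). |black|=1
Step 2: on WHITE (4,1): turn R to N, flip to black, move to (3,1). |black|=2
Step 3: on WHITE (3,1): turn R to E, flip to black, move to (3,2). |black|=3
Step 4: on WHITE (3,2): turn R to S, flip to black, move to (4,2). |black|=4
Step 5: on BLACK (4,2): turn L to E, flip to white, move to (4,3). |black|=3
Step 6: on WHITE (4,3): turn R to S, flip to black, move to (5,3). |black|=4
Step 7: on WHITE (5,3): turn R to W, flip to black, move to (5,2). |black|=5
Step 8: on WHITE (5,2): turn R to N, flip to black, move to (4,2). |black|=6
Step 9: on WHITE (4,2): turn R to E, flip to black, move to (4,3). |black|=7
Step 10: on BLACK (4,3): turn L to N, flip to white, move to (3,3). |black|=6
Step 11: on WHITE (3,3): turn R to E, flip to black, move to (3,4). |black|=7
Step 12: on WHITE (3,4): turn R to S, flip to black, move to (4,4). |black|=8
Step 13: on WHITE (4,4): turn R to W, flip to black, move to (4,3). |black|=9
Step 14: on WHITE (4,3): turn R to N, flip to black, move to (3,3). |black|=10
Step 15: on BLACK (3,3): turn L to W, flip to white, move to (3,2). |black|=9

Answer: BLACK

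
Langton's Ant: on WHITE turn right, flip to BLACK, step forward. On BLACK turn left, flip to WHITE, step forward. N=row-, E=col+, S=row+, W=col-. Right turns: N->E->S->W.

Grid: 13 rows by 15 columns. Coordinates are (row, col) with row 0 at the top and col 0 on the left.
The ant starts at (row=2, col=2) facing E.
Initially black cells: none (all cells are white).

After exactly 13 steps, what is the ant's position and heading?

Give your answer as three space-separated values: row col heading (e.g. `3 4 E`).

Answer: 1 2 S

Derivation:
Step 1: on WHITE (2,2): turn R to S, flip to black, move to (3,2). |black|=1
Step 2: on WHITE (3,2): turn R to W, flip to black, move to (3,1). |black|=2
Step 3: on WHITE (3,1): turn R to N, flip to black, move to (2,1). |black|=3
Step 4: on WHITE (2,1): turn R to E, flip to black, move to (2,2). |black|=4
Step 5: on BLACK (2,2): turn L to N, flip to white, move to (1,2). |black|=3
Step 6: on WHITE (1,2): turn R to E, flip to black, move to (1,3). |black|=4
Step 7: on WHITE (1,3): turn R to S, flip to black, move to (2,3). |black|=5
Step 8: on WHITE (2,3): turn R to W, flip to black, move to (2,2). |black|=6
Step 9: on WHITE (2,2): turn R to N, flip to black, move to (1,2). |black|=7
Step 10: on BLACK (1,2): turn L to W, flip to white, move to (1,1). |black|=6
Step 11: on WHITE (1,1): turn R to N, flip to black, move to (0,1). |black|=7
Step 12: on WHITE (0,1): turn R to E, flip to black, move to (0,2). |black|=8
Step 13: on WHITE (0,2): turn R to S, flip to black, move to (1,2). |black|=9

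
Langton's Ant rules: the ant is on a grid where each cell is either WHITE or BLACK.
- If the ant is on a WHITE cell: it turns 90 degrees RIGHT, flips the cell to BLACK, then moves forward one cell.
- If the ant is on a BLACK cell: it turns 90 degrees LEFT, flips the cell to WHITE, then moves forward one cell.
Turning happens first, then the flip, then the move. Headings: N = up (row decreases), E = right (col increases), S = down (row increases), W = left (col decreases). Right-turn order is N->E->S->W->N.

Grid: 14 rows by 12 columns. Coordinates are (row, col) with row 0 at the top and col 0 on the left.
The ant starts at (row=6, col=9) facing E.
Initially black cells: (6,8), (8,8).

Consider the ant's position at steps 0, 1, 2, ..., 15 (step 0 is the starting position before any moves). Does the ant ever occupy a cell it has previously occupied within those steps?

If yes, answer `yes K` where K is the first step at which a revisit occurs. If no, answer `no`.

Answer: yes 7

Derivation:
Step 1: on WHITE (6,9): turn R to S, flip to black, move to (7,9). |black|=3 — new cell
Step 2: on WHITE (7,9): turn R to W, flip to black, move to (7,8). |black|=4 — new cell
Step 3: on WHITE (7,8): turn R to N, flip to black, move to (6,8). |black|=5 — new cell
Step 4: on BLACK (6,8): turn L to W, flip to white, move to (6,7). |black|=4 — new cell
Step 5: on WHITE (6,7): turn R to N, flip to black, move to (5,7). |black|=5 — new cell
Step 6: on WHITE (5,7): turn R to E, flip to black, move to (5,8). |black|=6 — new cell
Step 7: on WHITE (5,8): turn R to S, flip to black, move to (6,8). |black|=7 — REVISIT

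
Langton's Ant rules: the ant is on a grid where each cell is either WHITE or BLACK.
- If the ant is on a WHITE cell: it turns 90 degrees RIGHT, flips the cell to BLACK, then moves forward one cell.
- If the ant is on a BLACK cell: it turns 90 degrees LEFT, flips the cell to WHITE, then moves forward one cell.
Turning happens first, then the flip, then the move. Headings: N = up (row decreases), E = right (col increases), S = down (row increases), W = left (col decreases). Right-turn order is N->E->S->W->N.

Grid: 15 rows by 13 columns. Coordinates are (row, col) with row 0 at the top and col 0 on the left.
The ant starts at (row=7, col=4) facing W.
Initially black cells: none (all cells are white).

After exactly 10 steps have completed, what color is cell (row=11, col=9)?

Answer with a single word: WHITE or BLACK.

Step 1: on WHITE (7,4): turn R to N, flip to black, move to (6,4). |black|=1
Step 2: on WHITE (6,4): turn R to E, flip to black, move to (6,5). |black|=2
Step 3: on WHITE (6,5): turn R to S, flip to black, move to (7,5). |black|=3
Step 4: on WHITE (7,5): turn R to W, flip to black, move to (7,4). |black|=4
Step 5: on BLACK (7,4): turn L to S, flip to white, move to (8,4). |black|=3
Step 6: on WHITE (8,4): turn R to W, flip to black, move to (8,3). |black|=4
Step 7: on WHITE (8,3): turn R to N, flip to black, move to (7,3). |black|=5
Step 8: on WHITE (7,3): turn R to E, flip to black, move to (7,4). |black|=6
Step 9: on WHITE (7,4): turn R to S, flip to black, move to (8,4). |black|=7
Step 10: on BLACK (8,4): turn L to E, flip to white, move to (8,5). |black|=6

Answer: WHITE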